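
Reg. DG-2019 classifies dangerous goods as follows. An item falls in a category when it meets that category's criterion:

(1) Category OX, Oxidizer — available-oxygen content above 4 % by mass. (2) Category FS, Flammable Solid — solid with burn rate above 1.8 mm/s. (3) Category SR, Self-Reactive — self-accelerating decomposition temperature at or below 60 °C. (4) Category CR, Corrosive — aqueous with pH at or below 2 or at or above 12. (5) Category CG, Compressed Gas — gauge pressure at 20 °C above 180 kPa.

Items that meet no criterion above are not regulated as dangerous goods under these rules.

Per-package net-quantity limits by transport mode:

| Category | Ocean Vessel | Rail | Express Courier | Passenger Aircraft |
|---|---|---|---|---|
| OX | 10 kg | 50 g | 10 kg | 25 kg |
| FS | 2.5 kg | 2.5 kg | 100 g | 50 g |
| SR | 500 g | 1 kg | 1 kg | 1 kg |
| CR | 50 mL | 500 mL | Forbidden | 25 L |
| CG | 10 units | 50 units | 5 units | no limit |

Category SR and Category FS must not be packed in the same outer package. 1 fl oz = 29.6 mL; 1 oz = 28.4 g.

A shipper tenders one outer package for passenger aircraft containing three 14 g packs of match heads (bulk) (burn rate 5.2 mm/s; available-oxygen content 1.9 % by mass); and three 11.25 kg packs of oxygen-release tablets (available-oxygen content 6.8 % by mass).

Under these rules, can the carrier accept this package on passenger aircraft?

No

The match heads (bulk) have burn rate 5.2 mm/s, which is > 1.8 mm/s, so they are Category FS (Flammable Solid).
With available-oxygen content 6.8 % by mass (> 4 % by mass), the oxygen-release tablets fall in Category OX.
Category FS quantity: three 14 g packs = 42 g.
That is within the Category FS passenger aircraft limit of 50 g.
Category OX quantity: three 11.25 kg packs = 33.75 kg.
That exceeds the Category OX passenger aircraft limit of 25 kg.
The segregation rule (Category SR with Category FS) does not apply to Category FS with Category OX.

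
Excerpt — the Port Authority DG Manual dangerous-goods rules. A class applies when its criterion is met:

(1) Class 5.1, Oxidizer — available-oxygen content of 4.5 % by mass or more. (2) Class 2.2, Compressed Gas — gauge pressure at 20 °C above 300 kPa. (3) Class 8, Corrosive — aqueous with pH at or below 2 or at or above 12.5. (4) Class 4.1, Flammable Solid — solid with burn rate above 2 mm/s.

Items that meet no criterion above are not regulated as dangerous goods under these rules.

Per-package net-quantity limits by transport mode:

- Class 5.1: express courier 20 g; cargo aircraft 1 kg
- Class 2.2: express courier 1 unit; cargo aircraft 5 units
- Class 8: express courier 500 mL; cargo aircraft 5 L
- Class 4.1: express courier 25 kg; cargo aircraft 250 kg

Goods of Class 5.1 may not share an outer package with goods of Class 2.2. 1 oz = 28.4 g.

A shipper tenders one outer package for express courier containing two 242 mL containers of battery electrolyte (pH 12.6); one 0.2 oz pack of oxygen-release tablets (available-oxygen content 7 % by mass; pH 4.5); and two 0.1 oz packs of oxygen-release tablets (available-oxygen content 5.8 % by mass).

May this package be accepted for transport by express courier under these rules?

pH 12.6 meets the Class 8 criterion (Corrosive), so the battery electrolyte is Class 8.
Oxygen-release tablets: available-oxygen content 7 % by mass ≥ 4.5 % by mass → Class 5.1 (Oxidizer).
With available-oxygen content 5.8 % by mass (≥ 4.5 % by mass), the oxygen-release tablets fall in Class 5.1.
Total Class 5.1: (one 0.2 oz pack = 5.68 g) + (two 0.1 oz packs = 5.68 g) = 11.36 g.
That is within the Class 5.1 express courier limit of 20 g.
Class 8 quantity: two 242 mL containers = 484 mL.
484 mL is within the express courier limit of 500 mL for Class 8.
The segregation rule (Class 5.1 with Class 2.2) does not apply to Class 5.1 with Class 8.
Every hazard class is within its express courier limit and no segregation rule is violated.

Yes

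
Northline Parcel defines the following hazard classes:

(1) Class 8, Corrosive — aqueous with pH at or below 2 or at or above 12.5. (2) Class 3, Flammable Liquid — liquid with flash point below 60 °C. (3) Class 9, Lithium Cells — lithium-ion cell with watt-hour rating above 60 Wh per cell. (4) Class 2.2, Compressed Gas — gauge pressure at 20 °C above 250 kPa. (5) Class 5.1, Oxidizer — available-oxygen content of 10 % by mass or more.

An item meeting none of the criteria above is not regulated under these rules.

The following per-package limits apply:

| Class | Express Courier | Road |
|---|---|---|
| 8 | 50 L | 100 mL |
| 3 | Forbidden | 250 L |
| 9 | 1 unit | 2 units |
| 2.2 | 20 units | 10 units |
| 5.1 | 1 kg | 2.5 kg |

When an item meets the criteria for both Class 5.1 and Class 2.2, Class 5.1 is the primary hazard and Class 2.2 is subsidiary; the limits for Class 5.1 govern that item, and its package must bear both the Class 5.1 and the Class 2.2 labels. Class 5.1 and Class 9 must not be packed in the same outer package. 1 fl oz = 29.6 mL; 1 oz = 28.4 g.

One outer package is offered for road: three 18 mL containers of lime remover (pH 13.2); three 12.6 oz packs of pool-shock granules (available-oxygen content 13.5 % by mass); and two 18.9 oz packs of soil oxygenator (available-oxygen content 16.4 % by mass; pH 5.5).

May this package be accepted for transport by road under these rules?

Yes

pH 13.2 meets the Class 8 criterion (Corrosive), so the lime remover is Class 8.
With available-oxygen content 13.5 % by mass (≥ 10 % by mass), the pool-shock granules fall in Class 5.1.
Soil oxygenator: available-oxygen content 16.4 % by mass ≥ 10 % by mass → Class 5.1 (Oxidizer).
Total Class 5.1: (three 12.6 oz packs = 1073.52 g) + (two 18.9 oz packs = 1073.52 g) = 2147.04 g.
2147.04 g is within the road limit of 2.5 kg for Class 5.1.
Class 8 quantity: three 18 mL containers = 54 mL.
54 mL ≤ 100 mL (road limit, Class 8) — within limit.
The segregation rule (Class 5.1 with Class 9) does not apply to Class 5.1 with Class 8.
Every hazard class is within its road limit and no segregation rule is violated.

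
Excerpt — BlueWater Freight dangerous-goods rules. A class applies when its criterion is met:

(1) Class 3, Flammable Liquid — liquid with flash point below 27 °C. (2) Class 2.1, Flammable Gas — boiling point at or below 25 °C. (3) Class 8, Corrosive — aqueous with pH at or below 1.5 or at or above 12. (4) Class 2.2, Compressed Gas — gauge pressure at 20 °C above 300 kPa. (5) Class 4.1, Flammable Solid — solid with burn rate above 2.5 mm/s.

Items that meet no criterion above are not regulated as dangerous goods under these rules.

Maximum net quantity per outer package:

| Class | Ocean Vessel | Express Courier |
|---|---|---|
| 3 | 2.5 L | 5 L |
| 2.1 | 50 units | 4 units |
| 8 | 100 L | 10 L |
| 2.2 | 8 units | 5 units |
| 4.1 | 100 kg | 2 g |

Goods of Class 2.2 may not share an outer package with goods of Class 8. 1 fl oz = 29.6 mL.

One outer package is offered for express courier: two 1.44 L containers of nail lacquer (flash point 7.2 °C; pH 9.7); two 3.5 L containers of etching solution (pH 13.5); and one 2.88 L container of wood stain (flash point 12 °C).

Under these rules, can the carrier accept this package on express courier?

Nail lacquer: flash point 7.2 °C < 27 °C → Class 3 (Flammable Liquid).
pH 13.5 meets the Class 8 criterion (Corrosive), so the etching solution is Class 8.
The wood stain has flash point 12 °C, which is < 27 °C, so it is Class 3 (Flammable Liquid).
Class 3 net quantity: (two 1.44 L containers = 2.88 L) + 2.88 L = 5.76 L.
That exceeds the Class 3 express courier limit of 5 L.
Class 8 quantity: two 3.5 L containers = 7 L.
7 L is within the express courier limit of 10 L for Class 8.
The segregation rule (Class 2.2 with Class 8) does not apply to Class 3 with Class 8.

No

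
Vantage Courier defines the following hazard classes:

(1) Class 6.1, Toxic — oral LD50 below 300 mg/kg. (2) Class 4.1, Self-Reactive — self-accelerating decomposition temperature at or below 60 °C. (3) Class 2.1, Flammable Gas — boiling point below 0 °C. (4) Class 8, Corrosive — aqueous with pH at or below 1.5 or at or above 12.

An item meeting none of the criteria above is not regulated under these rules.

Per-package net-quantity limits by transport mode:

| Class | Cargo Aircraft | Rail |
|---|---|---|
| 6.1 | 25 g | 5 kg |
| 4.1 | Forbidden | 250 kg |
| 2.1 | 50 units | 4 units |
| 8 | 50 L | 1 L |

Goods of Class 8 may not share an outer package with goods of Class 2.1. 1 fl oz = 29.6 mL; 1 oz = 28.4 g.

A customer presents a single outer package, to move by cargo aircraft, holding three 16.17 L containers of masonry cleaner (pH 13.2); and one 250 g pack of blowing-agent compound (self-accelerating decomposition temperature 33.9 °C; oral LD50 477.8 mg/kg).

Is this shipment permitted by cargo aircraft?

Masonry cleaner: pH 13.2 ≥ 12 → Class 8 (Corrosive).
Blowing-agent compound: self-accelerating decomposition temperature 33.9 °C ≤ 60 °C → Class 4.1 (Self-Reactive).
Class 8 quantity: three 16.17 L containers = 48.51 L.
48.51 L ≤ 50 L (cargo aircraft limit, Class 8) — within limit.
Class 4.1 quantity: 250 g.
Class 4.1 is Forbidden by cargo aircraft.
The segregation rule (Class 8 with Class 2.1) does not apply to Class 8 with Class 4.1.

No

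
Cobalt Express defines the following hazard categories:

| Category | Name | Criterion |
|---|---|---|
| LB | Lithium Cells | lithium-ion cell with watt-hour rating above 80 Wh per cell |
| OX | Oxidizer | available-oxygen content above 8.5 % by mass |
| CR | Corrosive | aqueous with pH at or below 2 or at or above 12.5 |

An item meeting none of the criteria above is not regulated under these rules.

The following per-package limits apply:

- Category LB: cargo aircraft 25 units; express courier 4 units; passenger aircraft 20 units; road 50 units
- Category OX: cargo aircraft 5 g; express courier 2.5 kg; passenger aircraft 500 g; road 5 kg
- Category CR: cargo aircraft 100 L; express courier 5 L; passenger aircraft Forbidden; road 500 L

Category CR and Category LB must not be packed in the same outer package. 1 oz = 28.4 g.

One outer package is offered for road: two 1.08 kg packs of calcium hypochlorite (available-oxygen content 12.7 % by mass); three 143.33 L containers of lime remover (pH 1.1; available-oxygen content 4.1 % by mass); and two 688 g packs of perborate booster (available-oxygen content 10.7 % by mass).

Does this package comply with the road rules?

Yes

With available-oxygen content 12.7 % by mass (> 8.5 % by mass), the calcium hypochlorite falls in Category OX.
The lime remover has pH 1.1, which is ≤ 2, so it is Category CR (Corrosive).
Perborate booster: available-oxygen content 10.7 % by mass > 8.5 % by mass → Category OX (Oxidizer).
Category OX net quantity: (two 1.08 kg packs = 2.16 kg) + (two 688 g packs = 1.376 kg) = 3.536 kg.
That is within the Category OX road limit of 5 kg.
Category CR quantity: three 143.33 L containers = 429.99 L.
That is within the Category CR road limit of 500 L.
The segregation rule (Category CR with Category LB) does not apply to Category OX with Category CR.
Every hazard category is within its road limit and no segregation rule is violated.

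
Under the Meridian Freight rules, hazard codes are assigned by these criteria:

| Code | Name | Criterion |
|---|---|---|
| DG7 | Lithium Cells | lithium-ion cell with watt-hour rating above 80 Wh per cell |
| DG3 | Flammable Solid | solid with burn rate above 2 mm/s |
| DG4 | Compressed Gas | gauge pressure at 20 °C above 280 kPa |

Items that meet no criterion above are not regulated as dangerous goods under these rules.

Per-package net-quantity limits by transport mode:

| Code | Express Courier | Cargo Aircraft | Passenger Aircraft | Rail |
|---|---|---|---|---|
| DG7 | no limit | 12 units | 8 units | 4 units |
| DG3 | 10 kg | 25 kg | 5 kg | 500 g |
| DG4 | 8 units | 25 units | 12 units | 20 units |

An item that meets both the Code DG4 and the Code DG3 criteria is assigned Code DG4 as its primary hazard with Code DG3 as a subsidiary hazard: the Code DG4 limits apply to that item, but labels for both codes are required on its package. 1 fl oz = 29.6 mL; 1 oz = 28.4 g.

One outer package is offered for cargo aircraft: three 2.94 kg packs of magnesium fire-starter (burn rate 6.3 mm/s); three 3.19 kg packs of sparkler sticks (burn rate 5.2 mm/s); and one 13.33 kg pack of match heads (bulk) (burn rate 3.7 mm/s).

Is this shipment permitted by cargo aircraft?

Burn rate 6.3 mm/s meets the Code DG3 criterion (Flammable Solid), so the magnesium fire-starter is Code DG3.
Sparkler sticks: burn rate 5.2 mm/s > 2 mm/s → Code DG3 (Flammable Solid).
With burn rate 3.7 mm/s (> 2 mm/s), the match heads (bulk) fall in Code DG3.
Code DG3 net quantity: (three 2.94 kg packs = 8.82 kg) + (three 3.19 kg packs = 9.57 kg) + 13.33 kg = 31.72 kg.
That exceeds the Code DG3 cargo aircraft limit of 25 kg.

No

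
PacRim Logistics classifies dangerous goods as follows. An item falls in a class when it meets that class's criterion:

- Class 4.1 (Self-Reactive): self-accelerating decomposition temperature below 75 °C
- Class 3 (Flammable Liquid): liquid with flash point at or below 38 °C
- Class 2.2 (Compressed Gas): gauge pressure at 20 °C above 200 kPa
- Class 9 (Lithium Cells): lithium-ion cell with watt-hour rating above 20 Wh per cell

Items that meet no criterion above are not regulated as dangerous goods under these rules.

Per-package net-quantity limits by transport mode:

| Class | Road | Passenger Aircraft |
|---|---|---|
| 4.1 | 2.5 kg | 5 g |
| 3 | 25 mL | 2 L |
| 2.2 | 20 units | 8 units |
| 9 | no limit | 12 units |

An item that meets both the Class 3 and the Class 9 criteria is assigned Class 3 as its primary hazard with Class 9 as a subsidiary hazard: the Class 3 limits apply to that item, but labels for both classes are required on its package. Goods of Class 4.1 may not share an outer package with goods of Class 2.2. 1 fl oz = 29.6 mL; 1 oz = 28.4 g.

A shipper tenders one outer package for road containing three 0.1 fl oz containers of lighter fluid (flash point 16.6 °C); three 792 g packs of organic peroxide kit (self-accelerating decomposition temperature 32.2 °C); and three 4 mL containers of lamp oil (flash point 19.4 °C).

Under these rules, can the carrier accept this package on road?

Yes

With flash point 16.6 °C (≤ 38 °C), the lighter fluid falls in Class 3.
The organic peroxide kit has self-accelerating decomposition temperature 32.2 °C, which is < 75 °C, so it is Class 4.1 (Self-Reactive).
With flash point 19.4 °C (≤ 38 °C), the lamp oil falls in Class 3.
Class 4.1 quantity: three 792 g packs = 2.376 kg.
That is within the Class 4.1 road limit of 2.5 kg.
Total Class 3: (three 0.1 fl oz containers = 8.88 mL) + (three 4 mL containers = 12 mL) = 20.88 mL.
That is within the Class 3 road limit of 25 mL.
The segregation rule (Class 4.1 with Class 2.2) does not apply to Class 4.1 with Class 3.
Every hazard class is within its road limit and no segregation rule is violated.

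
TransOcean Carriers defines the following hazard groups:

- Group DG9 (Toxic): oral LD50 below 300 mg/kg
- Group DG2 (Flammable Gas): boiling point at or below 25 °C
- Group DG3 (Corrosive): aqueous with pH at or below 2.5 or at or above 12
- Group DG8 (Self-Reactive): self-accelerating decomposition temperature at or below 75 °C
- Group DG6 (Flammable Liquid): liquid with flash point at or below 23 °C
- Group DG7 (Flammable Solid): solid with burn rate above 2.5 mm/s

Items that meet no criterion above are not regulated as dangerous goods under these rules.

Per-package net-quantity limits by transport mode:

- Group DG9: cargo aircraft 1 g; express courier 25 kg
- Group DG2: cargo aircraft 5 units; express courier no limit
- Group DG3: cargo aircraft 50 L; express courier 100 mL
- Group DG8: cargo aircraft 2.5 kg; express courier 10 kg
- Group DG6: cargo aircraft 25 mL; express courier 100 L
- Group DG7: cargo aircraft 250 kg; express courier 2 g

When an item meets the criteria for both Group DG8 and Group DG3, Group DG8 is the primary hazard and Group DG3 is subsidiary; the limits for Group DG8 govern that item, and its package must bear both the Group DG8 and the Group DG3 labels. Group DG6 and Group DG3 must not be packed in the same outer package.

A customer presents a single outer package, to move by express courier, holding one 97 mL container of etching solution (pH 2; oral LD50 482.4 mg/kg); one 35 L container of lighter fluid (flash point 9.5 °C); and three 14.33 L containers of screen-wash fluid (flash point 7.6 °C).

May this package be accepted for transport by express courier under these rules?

With pH 2 (≤ 2.5), the etching solution falls in Group DG3.
Flash point 9.5 °C meets the Group DG6 criterion (Flammable Liquid), so the lighter fluid is Group DG6.
Flash point 7.6 °C meets the Group DG6 criterion (Flammable Liquid), so the screen-wash fluid is Group DG6.
Group DG6 net quantity: 35 L + (three 14.33 L containers = 42.99 L) = 77.99 L.
77.99 L is within the express courier limit of 100 L for Group DG6.
Group DG3 quantity: 97 mL.
97 mL is within the express courier limit of 100 mL for Group DG3.
Group DG6 and Group DG3 may not share an outer package.

No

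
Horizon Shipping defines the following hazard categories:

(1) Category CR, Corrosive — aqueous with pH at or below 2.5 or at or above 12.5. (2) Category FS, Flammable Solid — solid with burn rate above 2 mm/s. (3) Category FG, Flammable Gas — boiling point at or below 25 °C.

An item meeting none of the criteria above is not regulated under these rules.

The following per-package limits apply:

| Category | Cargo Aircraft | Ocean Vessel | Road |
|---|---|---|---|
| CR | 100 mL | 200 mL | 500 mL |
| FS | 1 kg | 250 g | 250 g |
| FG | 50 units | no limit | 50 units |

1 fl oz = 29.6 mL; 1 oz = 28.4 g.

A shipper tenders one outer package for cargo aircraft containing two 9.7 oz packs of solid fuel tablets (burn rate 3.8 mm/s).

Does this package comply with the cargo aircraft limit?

Solid fuel tablets: burn rate 3.8 mm/s > 2 mm/s → Category FS (Flammable Solid).
Category FS quantity: two 9.7 oz packs = 550.96 g.
That is within the Category FS cargo aircraft limit of 1 kg.

Yes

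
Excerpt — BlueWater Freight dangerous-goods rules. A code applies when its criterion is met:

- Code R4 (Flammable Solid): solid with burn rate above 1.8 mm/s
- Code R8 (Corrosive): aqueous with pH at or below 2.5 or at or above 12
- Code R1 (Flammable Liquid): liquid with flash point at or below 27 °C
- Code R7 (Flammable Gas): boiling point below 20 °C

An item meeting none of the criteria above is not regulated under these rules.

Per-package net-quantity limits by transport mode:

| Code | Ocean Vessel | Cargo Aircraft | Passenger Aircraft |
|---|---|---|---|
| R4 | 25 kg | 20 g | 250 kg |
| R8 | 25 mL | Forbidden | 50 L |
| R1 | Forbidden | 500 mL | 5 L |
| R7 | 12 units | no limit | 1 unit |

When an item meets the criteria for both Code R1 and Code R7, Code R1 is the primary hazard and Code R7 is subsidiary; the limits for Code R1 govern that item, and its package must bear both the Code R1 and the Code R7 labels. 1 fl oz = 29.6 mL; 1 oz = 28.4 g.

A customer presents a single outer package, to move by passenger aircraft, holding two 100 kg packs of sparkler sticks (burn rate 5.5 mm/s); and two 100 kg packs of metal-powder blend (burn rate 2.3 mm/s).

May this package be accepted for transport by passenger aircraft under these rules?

With burn rate 5.5 mm/s (> 1.8 mm/s), the sparkler sticks fall in Code R4.
Metal-powder blend: burn rate 2.3 mm/s > 1.8 mm/s → Code R4 (Flammable Solid).
Code R4 net quantity: (two 100 kg packs = 200 kg) + (two 100 kg packs = 200 kg) = 400 kg.
That exceeds the Code R4 passenger aircraft limit of 250 kg.

No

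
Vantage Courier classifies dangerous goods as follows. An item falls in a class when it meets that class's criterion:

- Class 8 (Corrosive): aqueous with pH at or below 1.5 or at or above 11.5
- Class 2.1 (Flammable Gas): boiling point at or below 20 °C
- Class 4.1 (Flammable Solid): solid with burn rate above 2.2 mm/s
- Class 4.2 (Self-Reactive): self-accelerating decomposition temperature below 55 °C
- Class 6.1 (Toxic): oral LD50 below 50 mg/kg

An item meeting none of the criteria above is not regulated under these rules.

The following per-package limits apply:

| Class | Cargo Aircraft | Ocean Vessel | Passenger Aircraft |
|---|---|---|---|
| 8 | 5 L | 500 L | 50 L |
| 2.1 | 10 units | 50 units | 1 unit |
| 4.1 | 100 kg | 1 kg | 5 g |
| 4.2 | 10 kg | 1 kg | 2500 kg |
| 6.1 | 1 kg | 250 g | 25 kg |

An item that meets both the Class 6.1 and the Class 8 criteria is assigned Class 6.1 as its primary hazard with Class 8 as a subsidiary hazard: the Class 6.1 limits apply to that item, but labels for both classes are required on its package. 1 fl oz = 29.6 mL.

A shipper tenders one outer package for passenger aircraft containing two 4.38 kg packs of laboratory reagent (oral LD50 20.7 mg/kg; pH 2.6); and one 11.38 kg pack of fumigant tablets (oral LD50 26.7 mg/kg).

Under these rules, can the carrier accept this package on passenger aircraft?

Yes

With oral LD50 20.7 mg/kg (< 50 mg/kg), the laboratory reagent falls in Class 6.1.
Oral LD50 26.7 mg/kg meets the Class 6.1 criterion (Toxic), so the fumigant tablets are Class 6.1.
Class 6.1 net quantity: (two 4.38 kg packs = 8.76 kg) + 11.38 kg = 20.14 kg.
20.14 kg ≤ 25 kg (passenger aircraft limit, Class 6.1) — within limit.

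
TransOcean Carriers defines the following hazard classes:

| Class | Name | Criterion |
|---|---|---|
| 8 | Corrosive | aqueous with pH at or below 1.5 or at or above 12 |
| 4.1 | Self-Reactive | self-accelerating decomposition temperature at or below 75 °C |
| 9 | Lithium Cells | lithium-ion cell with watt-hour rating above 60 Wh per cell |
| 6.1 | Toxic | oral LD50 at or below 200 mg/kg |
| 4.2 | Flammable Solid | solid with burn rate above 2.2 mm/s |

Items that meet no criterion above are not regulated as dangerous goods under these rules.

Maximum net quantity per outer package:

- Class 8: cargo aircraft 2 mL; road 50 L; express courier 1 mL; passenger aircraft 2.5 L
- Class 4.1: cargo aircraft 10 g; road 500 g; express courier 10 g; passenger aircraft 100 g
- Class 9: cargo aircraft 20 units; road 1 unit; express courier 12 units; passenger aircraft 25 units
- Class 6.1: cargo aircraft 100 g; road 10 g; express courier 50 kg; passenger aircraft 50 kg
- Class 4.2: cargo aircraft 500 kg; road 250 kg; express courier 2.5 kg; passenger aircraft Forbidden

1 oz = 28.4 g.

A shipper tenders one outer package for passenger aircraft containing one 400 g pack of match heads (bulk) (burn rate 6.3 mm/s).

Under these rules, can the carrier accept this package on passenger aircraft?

The match heads (bulk) have burn rate 6.3 mm/s, which is > 2.2 mm/s, so they are Class 4.2 (Flammable Solid).
Class 4.2 quantity: 400 g.
Class 4.2 is Forbidden by passenger aircraft.

No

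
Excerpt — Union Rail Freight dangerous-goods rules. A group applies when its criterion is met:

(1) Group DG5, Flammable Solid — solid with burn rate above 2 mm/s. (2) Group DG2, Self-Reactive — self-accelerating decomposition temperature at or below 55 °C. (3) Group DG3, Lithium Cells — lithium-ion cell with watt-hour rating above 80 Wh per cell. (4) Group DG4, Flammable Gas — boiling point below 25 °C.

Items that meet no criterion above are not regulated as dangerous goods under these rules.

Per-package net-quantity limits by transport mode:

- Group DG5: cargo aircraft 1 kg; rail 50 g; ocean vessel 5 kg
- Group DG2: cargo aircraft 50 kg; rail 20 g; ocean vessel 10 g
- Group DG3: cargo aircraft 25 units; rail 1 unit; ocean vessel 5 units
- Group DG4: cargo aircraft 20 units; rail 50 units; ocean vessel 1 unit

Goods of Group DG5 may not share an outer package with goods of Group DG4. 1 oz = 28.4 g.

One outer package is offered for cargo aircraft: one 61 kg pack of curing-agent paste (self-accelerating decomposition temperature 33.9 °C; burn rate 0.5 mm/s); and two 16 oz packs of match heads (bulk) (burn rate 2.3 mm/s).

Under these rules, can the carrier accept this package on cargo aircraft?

Curing-agent paste: self-accelerating decomposition temperature 33.9 °C ≤ 55 °C → Group DG2 (Self-Reactive).
With burn rate 2.3 mm/s (> 2 mm/s), the match heads (bulk) fall in Group DG5.
Group DG5 quantity: two 16 oz packs = 908.8 g.
908.8 g ≤ 1 kg (cargo aircraft limit, Group DG5) — within limit.
Group DG2 quantity: 61 kg.
61 kg > 50 kg (cargo aircraft limit, Group DG2) — over the limit.
The segregation rule (Group DG5 with Group DG4) does not apply to Group DG5 with Group DG2.

No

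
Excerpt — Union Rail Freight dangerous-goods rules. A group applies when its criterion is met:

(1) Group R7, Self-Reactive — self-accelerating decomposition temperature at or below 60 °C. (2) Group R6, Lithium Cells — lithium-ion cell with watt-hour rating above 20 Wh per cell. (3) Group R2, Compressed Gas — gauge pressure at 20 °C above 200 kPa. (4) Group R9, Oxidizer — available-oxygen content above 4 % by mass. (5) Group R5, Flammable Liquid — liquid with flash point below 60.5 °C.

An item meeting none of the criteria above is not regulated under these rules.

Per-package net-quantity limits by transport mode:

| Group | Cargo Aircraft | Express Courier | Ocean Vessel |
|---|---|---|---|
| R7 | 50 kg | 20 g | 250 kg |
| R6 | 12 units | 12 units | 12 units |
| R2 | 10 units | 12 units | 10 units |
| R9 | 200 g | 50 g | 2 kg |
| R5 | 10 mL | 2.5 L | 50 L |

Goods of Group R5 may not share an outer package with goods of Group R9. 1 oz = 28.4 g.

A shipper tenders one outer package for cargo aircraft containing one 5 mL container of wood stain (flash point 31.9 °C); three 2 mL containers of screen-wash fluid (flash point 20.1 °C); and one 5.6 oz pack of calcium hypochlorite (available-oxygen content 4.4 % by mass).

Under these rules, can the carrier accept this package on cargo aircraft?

No

Wood stain: flash point 31.9 °C < 60.5 °C → Group R5 (Flammable Liquid).
The screen-wash fluid has flash point 20.1 °C, which is < 60.5 °C, so it is Group R5 (Flammable Liquid).
With available-oxygen content 4.4 % by mass (> 4 % by mass), the calcium hypochlorite falls in Group R9.
Total Group R5: 5 mL + (three 2 mL containers = 6 mL) = 11 mL.
11 mL > 10 mL (cargo aircraft limit, Group R5) — over the limit.
Group R9 quantity: one 5.6 oz pack = 159.04 g.
That is within the Group R9 cargo aircraft limit of 200 g.
Group R5 and Group R9 may not share an outer package.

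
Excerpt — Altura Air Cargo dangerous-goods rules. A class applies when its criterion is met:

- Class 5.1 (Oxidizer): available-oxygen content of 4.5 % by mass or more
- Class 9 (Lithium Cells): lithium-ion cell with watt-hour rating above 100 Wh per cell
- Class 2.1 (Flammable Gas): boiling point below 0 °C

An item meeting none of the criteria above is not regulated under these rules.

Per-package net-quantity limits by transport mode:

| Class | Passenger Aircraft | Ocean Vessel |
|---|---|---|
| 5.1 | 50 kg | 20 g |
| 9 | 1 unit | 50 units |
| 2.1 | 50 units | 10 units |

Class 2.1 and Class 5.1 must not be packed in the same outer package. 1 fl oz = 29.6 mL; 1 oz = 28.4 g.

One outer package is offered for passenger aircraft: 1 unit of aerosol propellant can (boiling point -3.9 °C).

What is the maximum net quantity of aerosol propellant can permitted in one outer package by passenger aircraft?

50 units

Aerosol propellant can: boiling point -3.9 °C < 0 °C → Class 2.1 (Flammable Gas).
The passenger aircraft limit for Class 2.1 is 50 units.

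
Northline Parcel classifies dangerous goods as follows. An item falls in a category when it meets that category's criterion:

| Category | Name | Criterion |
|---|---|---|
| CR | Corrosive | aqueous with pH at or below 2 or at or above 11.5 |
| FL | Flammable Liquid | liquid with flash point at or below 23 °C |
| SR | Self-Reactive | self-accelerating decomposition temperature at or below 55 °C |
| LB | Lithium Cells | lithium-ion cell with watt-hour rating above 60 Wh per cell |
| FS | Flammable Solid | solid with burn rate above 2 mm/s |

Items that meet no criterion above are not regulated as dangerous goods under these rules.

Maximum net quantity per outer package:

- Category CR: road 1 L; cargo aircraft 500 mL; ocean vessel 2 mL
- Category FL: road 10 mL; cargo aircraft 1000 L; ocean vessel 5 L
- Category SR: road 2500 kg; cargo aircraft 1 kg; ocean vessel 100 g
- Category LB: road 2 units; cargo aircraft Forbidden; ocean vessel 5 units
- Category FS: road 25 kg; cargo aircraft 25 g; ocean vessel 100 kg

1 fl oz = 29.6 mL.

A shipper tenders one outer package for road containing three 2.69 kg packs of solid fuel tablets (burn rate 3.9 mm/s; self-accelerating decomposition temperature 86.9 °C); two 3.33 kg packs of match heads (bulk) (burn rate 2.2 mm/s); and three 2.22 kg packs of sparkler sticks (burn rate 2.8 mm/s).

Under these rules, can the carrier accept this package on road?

Solid fuel tablets: burn rate 3.9 mm/s > 2 mm/s → Category FS (Flammable Solid).
The match heads (bulk) have burn rate 2.2 mm/s, which is > 2 mm/s, so they are Category FS (Flammable Solid).
The sparkler sticks have burn rate 2.8 mm/s, which is > 2 mm/s, so they are Category FS (Flammable Solid).
Total Category FS: (three 2.69 kg packs = 8.07 kg) + (two 3.33 kg packs = 6.66 kg) + (three 2.22 kg packs = 6.66 kg) = 21.39 kg.
21.39 kg ≤ 25 kg (road limit, Category FS) — within limit.

Yes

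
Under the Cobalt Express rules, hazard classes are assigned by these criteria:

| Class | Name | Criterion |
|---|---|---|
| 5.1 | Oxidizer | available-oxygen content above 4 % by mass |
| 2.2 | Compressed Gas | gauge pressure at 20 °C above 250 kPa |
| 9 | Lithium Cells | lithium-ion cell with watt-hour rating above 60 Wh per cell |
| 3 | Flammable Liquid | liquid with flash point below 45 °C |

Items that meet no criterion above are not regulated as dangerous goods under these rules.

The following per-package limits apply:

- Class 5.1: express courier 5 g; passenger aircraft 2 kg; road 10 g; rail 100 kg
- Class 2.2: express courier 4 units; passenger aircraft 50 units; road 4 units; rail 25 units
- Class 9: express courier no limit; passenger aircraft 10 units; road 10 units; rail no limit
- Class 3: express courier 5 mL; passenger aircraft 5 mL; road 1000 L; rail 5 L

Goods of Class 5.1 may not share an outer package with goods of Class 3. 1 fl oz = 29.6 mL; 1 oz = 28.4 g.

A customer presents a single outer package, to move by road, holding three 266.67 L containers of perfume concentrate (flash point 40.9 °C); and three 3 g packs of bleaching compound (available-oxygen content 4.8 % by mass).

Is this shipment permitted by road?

No

Perfume concentrate: flash point 40.9 °C < 45 °C → Class 3 (Flammable Liquid).
Available-oxygen content 4.8 % by mass meets the Class 5.1 criterion (Oxidizer), so the bleaching compound is Class 5.1.
Class 5.1 quantity: three 3 g packs = 9 g.
9 g is within the road limit of 10 g for Class 5.1.
Class 3 quantity: three 266.67 L containers = 800.01 L.
800.01 L is within the road limit of 1000 L for Class 3.
Class 5.1 and Class 3 may not share an outer package.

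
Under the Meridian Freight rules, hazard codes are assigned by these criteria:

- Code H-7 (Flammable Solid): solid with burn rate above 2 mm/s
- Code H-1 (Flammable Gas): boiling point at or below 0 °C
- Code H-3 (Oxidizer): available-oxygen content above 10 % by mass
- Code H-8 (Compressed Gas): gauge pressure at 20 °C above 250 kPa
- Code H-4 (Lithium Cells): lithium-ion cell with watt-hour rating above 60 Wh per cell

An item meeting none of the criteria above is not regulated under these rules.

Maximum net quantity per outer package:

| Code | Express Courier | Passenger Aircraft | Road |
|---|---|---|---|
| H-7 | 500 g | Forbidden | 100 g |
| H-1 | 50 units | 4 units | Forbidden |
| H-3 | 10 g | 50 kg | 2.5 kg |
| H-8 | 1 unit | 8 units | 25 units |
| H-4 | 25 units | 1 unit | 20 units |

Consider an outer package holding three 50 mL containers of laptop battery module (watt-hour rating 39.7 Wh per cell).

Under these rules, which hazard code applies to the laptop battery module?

Not regulated

watt-hour rating 39.7 Wh per cell is not above 60 Wh per cell, so Code H-4 does not apply.
No criterion is met, so the item is not regulated.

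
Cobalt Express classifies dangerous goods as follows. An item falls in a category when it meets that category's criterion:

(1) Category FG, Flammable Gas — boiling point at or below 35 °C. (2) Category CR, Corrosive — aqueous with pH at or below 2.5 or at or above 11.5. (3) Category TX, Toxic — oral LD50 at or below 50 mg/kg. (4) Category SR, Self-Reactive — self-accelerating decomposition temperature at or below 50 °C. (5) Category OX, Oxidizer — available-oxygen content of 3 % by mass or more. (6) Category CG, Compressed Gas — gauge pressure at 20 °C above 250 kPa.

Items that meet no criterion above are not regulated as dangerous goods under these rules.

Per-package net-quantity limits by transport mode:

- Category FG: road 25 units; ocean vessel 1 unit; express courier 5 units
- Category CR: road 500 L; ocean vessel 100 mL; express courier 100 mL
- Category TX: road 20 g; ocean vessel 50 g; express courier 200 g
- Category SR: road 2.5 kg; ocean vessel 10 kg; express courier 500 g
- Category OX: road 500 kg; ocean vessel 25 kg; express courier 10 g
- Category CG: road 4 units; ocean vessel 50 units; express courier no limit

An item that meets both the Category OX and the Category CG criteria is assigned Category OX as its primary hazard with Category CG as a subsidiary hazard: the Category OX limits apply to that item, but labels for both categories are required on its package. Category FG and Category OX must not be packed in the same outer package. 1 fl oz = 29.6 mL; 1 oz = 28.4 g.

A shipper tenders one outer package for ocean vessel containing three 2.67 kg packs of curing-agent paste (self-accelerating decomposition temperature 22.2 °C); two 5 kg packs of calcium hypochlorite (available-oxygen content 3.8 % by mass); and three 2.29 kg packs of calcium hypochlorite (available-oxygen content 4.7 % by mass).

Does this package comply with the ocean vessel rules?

The curing-agent paste has self-accelerating decomposition temperature 22.2 °C, which is ≤ 50 °C, so it is Category SR (Self-Reactive).
With available-oxygen content 3.8 % by mass (≥ 3 % by mass), the calcium hypochlorite falls in Category OX.
Calcium hypochlorite: available-oxygen content 4.7 % by mass ≥ 3 % by mass → Category OX (Oxidizer).
Total Category OX: (two 5 kg packs = 10 kg) + (three 2.29 kg packs = 6.87 kg) = 16.87 kg.
16.87 kg ≤ 25 kg (ocean vessel limit, Category OX) — within limit.
Category SR quantity: three 2.67 kg packs = 8.01 kg.
8.01 kg is within the ocean vessel limit of 10 kg for Category SR.
The segregation rule (Category FG with Category OX) does not apply to Category OX with Category SR.
Every hazard category is within its ocean vessel limit and no segregation rule is violated.

Yes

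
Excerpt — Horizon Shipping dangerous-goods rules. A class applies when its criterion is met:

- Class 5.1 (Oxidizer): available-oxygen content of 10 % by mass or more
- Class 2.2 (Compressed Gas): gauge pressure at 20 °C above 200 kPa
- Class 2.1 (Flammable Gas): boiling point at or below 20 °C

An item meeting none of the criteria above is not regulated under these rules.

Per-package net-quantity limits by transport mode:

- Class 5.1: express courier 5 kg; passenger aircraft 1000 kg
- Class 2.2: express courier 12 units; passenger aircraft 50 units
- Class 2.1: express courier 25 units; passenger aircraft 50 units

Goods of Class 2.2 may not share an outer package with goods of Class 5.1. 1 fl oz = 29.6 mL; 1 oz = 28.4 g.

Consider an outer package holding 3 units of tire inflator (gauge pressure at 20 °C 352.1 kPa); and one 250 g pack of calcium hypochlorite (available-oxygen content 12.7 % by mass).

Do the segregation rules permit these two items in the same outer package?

With gauge pressure at 20 °C 352.1 kPa (> 200 kPa), the tire inflator falls in Class 2.2.
Calcium hypochlorite: available-oxygen content 12.7 % by mass ≥ 10 % by mass → Class 5.1 (Oxidizer).
Class 2.2 and Class 5.1 may not share an outer package.

No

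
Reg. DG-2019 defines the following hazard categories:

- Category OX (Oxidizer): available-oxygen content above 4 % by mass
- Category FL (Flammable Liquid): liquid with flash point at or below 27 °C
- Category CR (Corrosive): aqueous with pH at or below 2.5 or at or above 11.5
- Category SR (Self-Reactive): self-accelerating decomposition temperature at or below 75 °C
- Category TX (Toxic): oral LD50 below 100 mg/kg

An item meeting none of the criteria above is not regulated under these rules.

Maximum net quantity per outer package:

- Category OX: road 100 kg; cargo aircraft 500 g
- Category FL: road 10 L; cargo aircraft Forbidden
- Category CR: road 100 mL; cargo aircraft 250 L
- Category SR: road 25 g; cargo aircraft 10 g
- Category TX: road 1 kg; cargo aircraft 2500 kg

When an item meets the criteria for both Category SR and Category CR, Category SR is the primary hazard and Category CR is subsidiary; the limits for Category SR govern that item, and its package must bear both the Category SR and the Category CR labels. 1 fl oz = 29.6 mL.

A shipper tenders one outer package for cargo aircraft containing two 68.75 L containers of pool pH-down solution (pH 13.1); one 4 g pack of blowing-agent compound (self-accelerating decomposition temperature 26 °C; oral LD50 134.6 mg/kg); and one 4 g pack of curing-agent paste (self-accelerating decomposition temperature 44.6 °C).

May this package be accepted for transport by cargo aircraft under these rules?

Pool pH-down solution: pH 13.1 ≥ 11.5 → Category CR (Corrosive).
Self-accelerating decomposition temperature 26 °C meets the Category SR criterion (Self-Reactive), so the blowing-agent compound is Category SR.
The curing-agent paste has self-accelerating decomposition temperature 44.6 °C, which is ≤ 75 °C, so it is Category SR (Self-Reactive).
Category CR quantity: two 68.75 L containers = 137.5 L.
137.5 L ≤ 250 L (cargo aircraft limit, Category CR) — within limit.
Category SR net quantity: 4 g + 4 g = 8 g.
8 g ≤ 10 g (cargo aircraft limit, Category SR) — within limit.
Every hazard category is within its cargo aircraft limit and no segregation rule is violated.

Yes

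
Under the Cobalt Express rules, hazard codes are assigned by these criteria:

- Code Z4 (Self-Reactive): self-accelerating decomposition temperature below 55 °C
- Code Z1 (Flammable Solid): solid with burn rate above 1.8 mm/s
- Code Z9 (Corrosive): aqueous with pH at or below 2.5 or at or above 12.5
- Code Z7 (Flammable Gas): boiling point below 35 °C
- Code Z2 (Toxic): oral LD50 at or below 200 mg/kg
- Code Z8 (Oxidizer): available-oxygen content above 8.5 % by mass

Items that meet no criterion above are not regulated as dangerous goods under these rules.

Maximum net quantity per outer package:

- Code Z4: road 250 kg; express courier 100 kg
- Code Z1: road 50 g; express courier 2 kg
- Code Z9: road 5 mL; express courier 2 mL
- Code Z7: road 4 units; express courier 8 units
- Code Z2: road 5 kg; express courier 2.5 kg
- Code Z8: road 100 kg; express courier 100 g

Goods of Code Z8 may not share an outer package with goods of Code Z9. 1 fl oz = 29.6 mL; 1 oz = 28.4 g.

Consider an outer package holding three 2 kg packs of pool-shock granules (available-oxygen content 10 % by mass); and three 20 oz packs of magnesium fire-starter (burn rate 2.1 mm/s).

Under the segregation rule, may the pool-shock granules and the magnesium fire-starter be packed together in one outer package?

The pool-shock granules have available-oxygen content 10 % by mass, which is > 8.5 % by mass, so they are Code Z8 (Oxidizer).
Magnesium fire-starter: burn rate 2.1 mm/s > 1.8 mm/s → Code Z1 (Flammable Solid).
No segregation rule bars Code Z8 with Code Z1.

Yes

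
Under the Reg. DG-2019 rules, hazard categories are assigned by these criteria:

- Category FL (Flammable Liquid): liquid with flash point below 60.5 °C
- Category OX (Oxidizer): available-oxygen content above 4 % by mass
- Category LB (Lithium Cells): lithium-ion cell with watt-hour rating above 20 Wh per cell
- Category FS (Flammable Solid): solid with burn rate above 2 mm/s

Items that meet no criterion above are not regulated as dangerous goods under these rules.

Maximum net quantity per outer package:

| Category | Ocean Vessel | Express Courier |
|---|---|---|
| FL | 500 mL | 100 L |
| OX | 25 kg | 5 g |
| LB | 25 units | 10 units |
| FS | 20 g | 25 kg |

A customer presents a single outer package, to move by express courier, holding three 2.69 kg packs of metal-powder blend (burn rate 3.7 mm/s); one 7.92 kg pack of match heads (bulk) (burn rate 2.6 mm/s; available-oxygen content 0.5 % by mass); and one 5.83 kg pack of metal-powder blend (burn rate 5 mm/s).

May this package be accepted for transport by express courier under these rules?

Yes

Metal-powder blend: burn rate 3.7 mm/s > 2 mm/s → Category FS (Flammable Solid).
The match heads (bulk) have burn rate 2.6 mm/s, which is > 2 mm/s, so they are Category FS (Flammable Solid).
The metal-powder blend has burn rate 5 mm/s, which is > 2 mm/s, so it is Category FS (Flammable Solid).
Total Category FS: (three 2.69 kg packs = 8.07 kg) + 7.92 kg + 5.83 kg = 21.82 kg.
21.82 kg ≤ 25 kg (express courier limit, Category FS) — within limit.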